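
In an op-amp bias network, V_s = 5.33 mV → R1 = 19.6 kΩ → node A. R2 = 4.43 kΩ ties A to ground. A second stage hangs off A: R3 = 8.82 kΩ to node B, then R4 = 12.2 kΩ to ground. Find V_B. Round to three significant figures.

Looking into the second stage from A: R3 + R4 = 21.02 kΩ appears in parallel with R2.
Effective lower resistance at A: R2 ‖ 21.02 = 3.659 kΩ.
First divider: V_A = V_s · 3.659/(19.6 + 3.659) = 0.8385 mV.
Then the unloaded second divider: V_B = V_A × R4/(R3+R4) = 0.8385 × 0.5804 = 0.4866 mV.

V_B ≈ 0.487 mV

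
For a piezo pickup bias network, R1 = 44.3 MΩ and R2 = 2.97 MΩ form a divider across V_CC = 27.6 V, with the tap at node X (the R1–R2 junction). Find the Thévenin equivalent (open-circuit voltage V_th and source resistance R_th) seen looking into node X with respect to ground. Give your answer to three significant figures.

V_th ≈ 1.73 V, R_th ≈ 2.78 MΩ

With X open, the divider is unloaded: V_th = 27.6 × 2.97/47.27 = 1.734 V.
Zeroing V_CC shorts the top of R1 to ground, so R_th = R1 ‖ R2 = 2.783 MΩ.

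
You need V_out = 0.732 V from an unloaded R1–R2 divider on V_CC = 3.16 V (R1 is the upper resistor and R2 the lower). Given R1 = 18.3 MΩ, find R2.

V_out/V_CC = R2/(R1+R2) = 0.2316.
So R2 = R1 · V_out/(V_CC − V_out) = 18.3 × 0.732/(3.16 − 0.732) = 18.3 × 0.3015 = 5.517 MΩ.

R2 ≈ 5.52 MΩ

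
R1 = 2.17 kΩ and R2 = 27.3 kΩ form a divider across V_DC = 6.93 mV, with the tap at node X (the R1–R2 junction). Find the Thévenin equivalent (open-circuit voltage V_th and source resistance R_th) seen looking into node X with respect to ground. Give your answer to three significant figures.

V_th is the unloaded tap voltage: V_DC · R2/(R1+R2) = 6.93 × 0.9264 = 6.420 mV.
With V_DC suppressed (replaced by a short), R_th = R1 ‖ R2 = (2.170 × 27.3)/(2.170 + 27.3) = 2.010 kΩ.

V_th ≈ 6.42 mV, R_th ≈ 2.01 kΩ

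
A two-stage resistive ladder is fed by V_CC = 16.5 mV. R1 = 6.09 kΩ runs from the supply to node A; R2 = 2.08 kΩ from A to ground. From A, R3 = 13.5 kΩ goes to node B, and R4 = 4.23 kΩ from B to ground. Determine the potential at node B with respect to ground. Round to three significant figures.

V_B ≈ 0.922 mV

Node A sees R2 in parallel with the series input of stage 2, R3 + R4 = 17.73 kΩ.
Effective lower resistance at A: R2 ‖ 17.73 = 1.862 kΩ.
First divider: V_A = V_CC · 1.862/(6.09 + 1.862) = 3.863 mV.
Stage 2 is unloaded, so V_B = V_A · R4/(R3+R4) = 3.863 × 4.23/17.73 = 0.9216 mV.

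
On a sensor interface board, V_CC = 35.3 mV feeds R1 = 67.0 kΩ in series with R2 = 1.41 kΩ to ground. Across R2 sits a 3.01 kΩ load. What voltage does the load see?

V_out ≈ 0.499 mV

First combine the lower leg with the load: R2 ‖ R_L = 0.9602 kΩ.
Voltage divider with the loaded lower leg: V_out = 35.3 × 0.9602/(67.0 + 0.9602) = 35.3 × 0.01413 = 0.4988 mV.
(Unloaded it would be 0.728 mV; the load pulls it down.)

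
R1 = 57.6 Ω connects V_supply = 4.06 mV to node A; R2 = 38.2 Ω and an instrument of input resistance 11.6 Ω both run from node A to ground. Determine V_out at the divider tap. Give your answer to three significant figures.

V_out ≈ 0.543 mV

The load sits in parallel with R2, giving an effective lower resistance R2' = R2·R_L/(R2+R_L) = 8.898 Ω.
Voltage divider with the loaded lower leg: V_out = 4.06 × 8.898/(57.6 + 8.898) = 4.06 × 0.1338 = 0.5433 mV.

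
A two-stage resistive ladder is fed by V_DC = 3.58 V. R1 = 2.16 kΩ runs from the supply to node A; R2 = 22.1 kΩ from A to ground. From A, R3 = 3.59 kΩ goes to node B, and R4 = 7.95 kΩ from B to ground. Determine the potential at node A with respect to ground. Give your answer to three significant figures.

Node A sees R2 in parallel with the series input of stage 2, R3 + R4 = 11.54 kΩ.
Effective lower resistance at A: R2 ‖ 11.54 = 7.581 kΩ.
First divider: V_A = V_DC · 7.581/(2.16 + 7.581) = 2.786 V.

V_A ≈ 2.79 V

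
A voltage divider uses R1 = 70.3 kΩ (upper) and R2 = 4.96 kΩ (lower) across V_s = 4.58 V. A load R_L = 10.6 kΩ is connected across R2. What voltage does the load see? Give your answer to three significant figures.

V_out ≈ 0.210 V

The load sits in parallel with R2, giving an effective lower resistance R2' = R2·R_L/(R2+R_L) = 3.379 kΩ.
Voltage divider with the loaded lower leg: V_out = 4.58 × 3.379/(70.3 + 3.379) = 4.58 × 0.04586 = 0.2100 V.
(Unloaded it would be 0.302 V; the load pulls it down.)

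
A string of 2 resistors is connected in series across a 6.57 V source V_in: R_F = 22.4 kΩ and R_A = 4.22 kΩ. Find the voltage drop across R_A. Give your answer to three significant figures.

ΣR = 22.4 + 4.22 = 26.62 kΩ.
By the voltage-divider rule, V = 6.57 × 4.220/26.62 = 1.042 V.

V ≈ 1.04 V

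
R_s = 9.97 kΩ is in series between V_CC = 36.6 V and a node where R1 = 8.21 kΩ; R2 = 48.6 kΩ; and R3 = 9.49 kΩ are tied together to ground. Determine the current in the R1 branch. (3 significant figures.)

Parallel bank: R_p = 1/(1/8.21 + 1/48.6 + 1/9.49) = 4.036 kΩ.
V_A by voltage divider: V_A = 36.6 × 4.036/(9.97 + 4.036) = 10.55 V.
Branch current I = V_A/R1 = 10.55/8.21 = 1.285 mA.

I ≈ 1.28 mA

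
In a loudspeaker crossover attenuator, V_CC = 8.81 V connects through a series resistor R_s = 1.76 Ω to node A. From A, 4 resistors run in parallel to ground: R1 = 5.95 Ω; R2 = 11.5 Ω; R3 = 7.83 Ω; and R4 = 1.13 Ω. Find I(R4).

Equivalent of the parallel group: R_p = 0.7888 Ω.
V_A by voltage divider: V_A = 8.81 × 0.7888/(1.76 + 0.7888) = 2.727 V.
Branch current I = V_A/R4 = 2.727/1.13 = 2.413 A.

I ≈ 2.41 A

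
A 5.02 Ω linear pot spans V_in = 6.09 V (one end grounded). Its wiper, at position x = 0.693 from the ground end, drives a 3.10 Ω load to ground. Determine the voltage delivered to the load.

Lower segment x·R_p = 3.479 Ω; upper segment (1−x)·R_p = 1.541 Ω.
(x·R_p) ‖ R_L = 1.639 Ω.
Then V_out = V_in · 1.639/(1.541 + 1.639) = 3.139 V.

V_out ≈ 3.14 V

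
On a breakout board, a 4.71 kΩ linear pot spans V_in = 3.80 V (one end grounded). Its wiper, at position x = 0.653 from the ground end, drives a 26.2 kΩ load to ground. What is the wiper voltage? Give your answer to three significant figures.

Lower segment x·R_p = 3.076 kΩ; upper segment (1−x)·R_p = 1.634 kΩ.
Lower segment in parallel with the load: 3.076 ‖ 26.2 = 2.753 kΩ.
Loaded-divider output: V_out = 3.80 × 0.6274 = 2.384 V.
(Unloaded: V_out = x·V_in = 2.48 V.)

V_out ≈ 2.38 V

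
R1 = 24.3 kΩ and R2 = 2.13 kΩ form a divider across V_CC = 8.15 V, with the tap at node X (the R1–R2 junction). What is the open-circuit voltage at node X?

V_th ≈ 0.657 V

Open-circuit (no load on X): V_th = V_CC · R2/(R1 + R2) = 8.15 × 2.13/(24.30 + 2.13) = 0.6568 V.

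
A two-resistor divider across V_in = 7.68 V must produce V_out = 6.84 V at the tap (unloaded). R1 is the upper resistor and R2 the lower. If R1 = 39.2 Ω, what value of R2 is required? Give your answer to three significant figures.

R2 ≈ 319 Ω

V_out/V_in = R2/(R1+R2) = 0.8906.
R2 = R1 · 0.8906/(1 − 0.8906) = 319.2 Ω.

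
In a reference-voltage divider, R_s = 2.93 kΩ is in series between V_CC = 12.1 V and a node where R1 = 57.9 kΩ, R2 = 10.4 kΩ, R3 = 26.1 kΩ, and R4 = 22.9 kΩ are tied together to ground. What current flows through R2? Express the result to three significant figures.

I ≈ 0.740 mA

Combine the parallel branches: R_p = (1/57.9 + 1/10.4 + 1/26.1 + 1/22.9)⁻¹ = 5.118 kΩ.
V_A = 12.1 × 5.118/8.048 = 7.695 V.
I(R2) = V_A / R2 = 7.695/10.4 = 0.7399 mA.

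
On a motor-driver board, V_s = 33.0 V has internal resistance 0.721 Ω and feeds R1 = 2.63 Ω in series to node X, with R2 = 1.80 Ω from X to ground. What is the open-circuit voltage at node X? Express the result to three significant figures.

R1' = 0.721 + 2.63 = 3.351 Ω (source resistance + R1).
V_th is the unloaded tap voltage: V_s · R2/(R1'+R2) = 33.0 × 0.3494 = 11.53 V.

V_th ≈ 11.5 V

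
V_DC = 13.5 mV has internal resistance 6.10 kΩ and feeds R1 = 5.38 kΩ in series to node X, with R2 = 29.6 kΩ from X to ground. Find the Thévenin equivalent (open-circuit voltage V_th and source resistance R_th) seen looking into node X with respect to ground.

R1' = 6.10 + 5.38 = 11.48 kΩ (source resistance + R1).
With X open, the divider is unloaded: V_th = 13.5 × 29.6/41.08 = 9.727 mV.
With V_DC suppressed (replaced by a short), R_th = R1' ‖ R2 = (11.48 × 29.6)/(11.48 + 29.6) = 8.272 kΩ.

V_th ≈ 9.73 mV, R_th ≈ 8.27 kΩ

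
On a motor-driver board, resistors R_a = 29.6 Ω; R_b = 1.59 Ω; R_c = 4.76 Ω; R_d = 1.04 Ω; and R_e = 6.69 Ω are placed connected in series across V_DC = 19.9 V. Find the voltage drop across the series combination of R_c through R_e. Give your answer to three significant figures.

V ≈ 5.69 V

Total series resistance ΣR = 29.6 + 1.59 + 4.76 + 1.04 + 6.69 = 43.68 Ω.
R_{R_c..R_e} = 4.76 + 1.04 + 6.69 = 12.49 Ω.
Voltage divider: V = V_DC · (12.49 / 43.68) = 19.9 × 0.2859 = 5.690 V.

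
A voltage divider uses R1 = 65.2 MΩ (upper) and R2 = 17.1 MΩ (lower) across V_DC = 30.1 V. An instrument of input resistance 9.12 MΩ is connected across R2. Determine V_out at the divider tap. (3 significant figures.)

V_out ≈ 2.52 V

The load sits in parallel with R2, giving an effective lower resistance R2' = R2·R_L/(R2+R_L) = 5.948 MΩ.
Voltage divider with the loaded lower leg: V_out = 30.1 × 5.948/(65.2 + 5.948) = 30.1 × 0.08360 = 2.516 V.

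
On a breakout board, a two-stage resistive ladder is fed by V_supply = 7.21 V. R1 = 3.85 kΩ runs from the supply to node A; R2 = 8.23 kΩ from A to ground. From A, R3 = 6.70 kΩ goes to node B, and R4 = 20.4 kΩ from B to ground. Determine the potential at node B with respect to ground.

V_B ≈ 3.37 V

Looking into the second stage from A: R3 + R4 = 27.10 kΩ appears in parallel with R2.
Effective lower resistance at A: R2 ‖ 27.10 = 6.313 kΩ.
First divider: V_A = V_supply · 6.313/(3.85 + 6.313) = 4.479 V.
Stage 2 is unloaded, so V_B = V_A · R4/(R3+R4) = 4.479 × 20.4/27.10 = 3.371 V.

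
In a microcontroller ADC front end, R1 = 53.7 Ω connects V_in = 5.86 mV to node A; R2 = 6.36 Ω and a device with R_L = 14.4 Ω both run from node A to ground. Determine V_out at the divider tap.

V_out ≈ 0.445 mV

R2 ‖ R_L = (6.36 × 14.4)/(6.36 + 14.4) = 4.412 Ω.
Voltage divider with the loaded lower leg: V_out = 5.86 × 4.412/(53.7 + 4.412) = 5.86 × 0.07592 = 0.4449 mV.
(Unloaded it would be 0.621 mV; the load pulls it down.)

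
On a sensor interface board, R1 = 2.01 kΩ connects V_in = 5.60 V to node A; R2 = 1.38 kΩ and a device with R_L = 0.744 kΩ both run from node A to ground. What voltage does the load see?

V_out ≈ 1.09 V

R2 ‖ R_L = (1.38 × 0.744)/(1.38 + 0.744) = 0.4834 kΩ.
Then V_out = V_in · R2'/(R1 + R2') = 5.60 × 0.4834/2.493 = 1.086 V.
(Unloaded it would be 2.28 V; the load pulls it down.)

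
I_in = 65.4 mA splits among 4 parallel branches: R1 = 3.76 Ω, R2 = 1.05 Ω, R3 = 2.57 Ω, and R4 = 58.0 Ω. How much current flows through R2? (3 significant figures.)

ΣG = 1/3.76 + 1/1.05 + 1/2.57 + 1/58.0 = 1.625.
R2 takes the fraction G_k/ΣG = 0.9524/1.625 = 0.5862, so I = 65.4 × 0.5862 = 38.34 mA.

I ≈ 38.3 mA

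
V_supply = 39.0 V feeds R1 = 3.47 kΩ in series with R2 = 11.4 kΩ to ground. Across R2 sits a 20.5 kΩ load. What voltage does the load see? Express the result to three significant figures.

V_out ≈ 26.5 V

First combine the lower leg with the load: R2 ‖ R_L = 7.326 kΩ.
Now apply the divider: V_out = 39.0 × 0.6786 = 26.46 V.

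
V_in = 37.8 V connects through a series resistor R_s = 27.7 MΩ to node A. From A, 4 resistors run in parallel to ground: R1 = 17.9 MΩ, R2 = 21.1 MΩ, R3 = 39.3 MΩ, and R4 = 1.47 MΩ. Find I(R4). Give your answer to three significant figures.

I ≈ 1.10 µA

Equivalent of the parallel group: R_p = 1.236 MΩ.
Node voltage V_A = V_in · R_p/(R_s + R_p) = 37.8 × 0.04272 = 1.615 V.
I(R4) = V_A / R4 = 1.615/1.47 = 1.098 µA.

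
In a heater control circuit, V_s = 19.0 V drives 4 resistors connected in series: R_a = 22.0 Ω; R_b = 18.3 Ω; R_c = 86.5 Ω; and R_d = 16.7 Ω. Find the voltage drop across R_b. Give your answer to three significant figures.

Series total: ΣR = 22.0 + 18.3 + 86.5 + 16.7 = 143.5 Ω.
V = V_s · R/ΣR = 19.0 × 0.1275 = 2.423 V.

V ≈ 2.42 V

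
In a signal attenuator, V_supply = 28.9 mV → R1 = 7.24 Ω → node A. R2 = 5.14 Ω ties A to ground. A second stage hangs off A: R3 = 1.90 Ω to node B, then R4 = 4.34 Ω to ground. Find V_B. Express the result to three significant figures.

Looking into the second stage from A: R3 + R4 = 6.240 Ω appears in parallel with R2.
Effective lower resistance at A: R2 ‖ 6.240 = 2.818 Ω.
First divider: V_A = V_supply · 2.818/(7.24 + 2.818) = 8.098 mV.
V_B = V_A × 0.6955 = 5.632 mV.

V_B ≈ 5.63 mV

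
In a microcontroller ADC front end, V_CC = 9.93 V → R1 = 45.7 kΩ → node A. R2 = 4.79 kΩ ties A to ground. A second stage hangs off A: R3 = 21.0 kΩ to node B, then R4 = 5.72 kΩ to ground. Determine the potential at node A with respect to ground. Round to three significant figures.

Looking into the second stage from A: R3 + R4 = 26.72 kΩ appears in parallel with R2.
Effective lower resistance at A: R2 ‖ 26.72 = 4.062 kΩ.
First divider: V_A = V_CC · 4.062/(45.7 + 4.062) = 0.8105 V.

V_A ≈ 0.811 V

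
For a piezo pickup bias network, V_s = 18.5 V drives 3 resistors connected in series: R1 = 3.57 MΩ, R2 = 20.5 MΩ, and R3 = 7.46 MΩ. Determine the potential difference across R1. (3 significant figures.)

V ≈ 2.09 V

Series total: ΣR = 3.57 + 20.5 + 7.46 = 31.53 MΩ.
V = V_s · R/ΣR = 18.5 × 0.1132 = 2.095 V.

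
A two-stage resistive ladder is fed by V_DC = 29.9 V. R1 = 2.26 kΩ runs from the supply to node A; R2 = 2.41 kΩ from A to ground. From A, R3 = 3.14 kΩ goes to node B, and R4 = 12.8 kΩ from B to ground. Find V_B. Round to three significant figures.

The second stage (R3 + R4 = 15.94 kΩ) loads node A in parallel with R2.
Effective lower resistance at A: R2 ‖ 15.94 = 2.093 kΩ.
So V_A = 29.9 × 0.4809 = 14.38 V.
Stage 2 is unloaded, so V_B = V_A · R4/(R3+R4) = 14.38 × 12.8/15.94 = 11.55 V.

V_B ≈ 11.5 V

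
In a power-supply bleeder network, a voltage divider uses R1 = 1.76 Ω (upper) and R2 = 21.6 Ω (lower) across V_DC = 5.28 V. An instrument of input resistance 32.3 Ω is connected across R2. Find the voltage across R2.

V_out ≈ 4.65 V

The load sits in parallel with R2, giving an effective lower resistance R2' = R2·R_L/(R2+R_L) = 12.94 Ω.
Then V_out = V_DC · R2'/(R1 + R2') = 5.28 × 12.94/14.70 = 4.648 V.
(Unloaded it would be 4.88 V; the load pulls it down.)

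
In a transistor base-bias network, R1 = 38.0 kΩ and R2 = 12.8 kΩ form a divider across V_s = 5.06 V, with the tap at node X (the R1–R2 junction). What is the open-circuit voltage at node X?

Open-circuit (no load on X): V_th = V_s · R2/(R1 + R2) = 5.06 × 12.8/(38.00 + 12.8) = 1.275 V.

V_th ≈ 1.27 V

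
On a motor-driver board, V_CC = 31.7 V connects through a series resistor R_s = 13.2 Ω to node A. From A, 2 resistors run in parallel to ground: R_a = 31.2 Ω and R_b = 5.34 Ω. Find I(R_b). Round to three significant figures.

Combine the parallel branches: R_p = (1/31.2 + 1/5.34)⁻¹ = 4.560 Ω.
V_A by voltage divider: V_A = 31.7 × 4.560/(13.2 + 4.560) = 8.139 V.
Branch current I = V_A/R_b = 8.139/5.34 = 1.524 A.
(Equivalently: I_total = 1.785 A, then current-divider fraction G_k/ΣG = 0.8539.)

I ≈ 1.52 A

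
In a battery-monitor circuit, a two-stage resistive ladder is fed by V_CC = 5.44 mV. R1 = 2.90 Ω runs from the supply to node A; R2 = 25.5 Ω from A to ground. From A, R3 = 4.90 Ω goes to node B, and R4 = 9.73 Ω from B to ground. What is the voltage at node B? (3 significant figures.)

The second stage (R3 + R4 = 14.63 Ω) loads node A in parallel with R2.
R2 ‖ (R3+R4) = 9.296 Ω.
V_A = 5.44 × 9.296/(2.90 + 9.296) = 4.147 mV.
Stage 2 is unloaded, so V_B = V_A · R4/(R3+R4) = 4.147 × 9.73/14.63 = 2.758 mV.

V_B ≈ 2.76 mV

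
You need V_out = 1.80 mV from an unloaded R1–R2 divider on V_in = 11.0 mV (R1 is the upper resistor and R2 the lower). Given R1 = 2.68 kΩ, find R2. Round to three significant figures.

The divider ratio is R2/(R1+R2) = 1.80/11.0 = 0.1636.
R2 = R1 · 0.1636/(1 − 0.1636) = 0.5243 kΩ.

R2 ≈ 0.524 kΩ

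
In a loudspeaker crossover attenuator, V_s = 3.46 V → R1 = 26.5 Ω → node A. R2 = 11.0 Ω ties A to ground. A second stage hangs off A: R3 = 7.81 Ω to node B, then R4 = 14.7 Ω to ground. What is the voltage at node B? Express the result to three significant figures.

V_B ≈ 0.493 V

Node A sees R2 in parallel with the series input of stage 2, R3 + R4 = 22.51 Ω.
R2 ‖ (R3+R4) = 7.389 Ω.
So V_A = 3.46 × 0.2180 = 0.7544 V.
Stage 2 is unloaded, so V_B = V_A · R4/(R3+R4) = 0.7544 × 14.7/22.51 = 0.4927 V.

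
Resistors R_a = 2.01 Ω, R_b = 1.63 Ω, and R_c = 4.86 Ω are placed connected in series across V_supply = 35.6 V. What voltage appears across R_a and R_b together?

ΣR = 2.01 + 1.63 + 4.86 = 8.500 Ω.
R_{R_a..R_b} = 2.01 + 1.63 = 3.640 Ω.
Voltage divider: V = V_supply · (3.640 / 8.500) = 35.6 × 0.4282 = 15.25 V.

V ≈ 15.2 V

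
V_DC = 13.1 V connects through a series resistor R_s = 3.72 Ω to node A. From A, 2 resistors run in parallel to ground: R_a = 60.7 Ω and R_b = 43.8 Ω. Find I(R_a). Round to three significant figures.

I ≈ 0.188 A

Combine the parallel branches: R_p = (1/60.7 + 1/43.8)⁻¹ = 25.44 Ω.
V_A by voltage divider: V_A = 13.1 × 25.44/(3.72 + 25.44) = 11.43 V.
I(R_a) = V_A / R_a = 11.43/60.7 = 0.1883 A.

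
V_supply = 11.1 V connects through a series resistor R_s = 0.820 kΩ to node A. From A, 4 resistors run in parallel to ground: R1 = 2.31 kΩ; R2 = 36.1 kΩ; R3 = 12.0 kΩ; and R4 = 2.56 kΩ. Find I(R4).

Combine the parallel branches: R_p = (1/2.31 + 1/36.1 + 1/12.0 + 1/2.56)⁻¹ = 1.070 kΩ.
V_A by voltage divider: V_A = 11.1 × 1.070/(0.820 + 1.070) = 6.284 V.
I(R4) = V_A / R4 = 6.284/2.56 = 2.455 mA.

I ≈ 2.45 mA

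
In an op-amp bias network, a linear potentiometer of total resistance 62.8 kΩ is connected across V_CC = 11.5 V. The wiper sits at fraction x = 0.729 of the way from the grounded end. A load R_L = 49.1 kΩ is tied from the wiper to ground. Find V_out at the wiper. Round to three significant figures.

Split the track: R_lower = x·R_p = 45.78 kΩ, R_upper = (1−x)·R_p = 17.02 kΩ.
(x·R_p) ‖ R_L = 23.69 kΩ.
V_out = 11.5 × 23.69/(17.02 + 23.69) = 6.692 V.

V_out ≈ 6.69 V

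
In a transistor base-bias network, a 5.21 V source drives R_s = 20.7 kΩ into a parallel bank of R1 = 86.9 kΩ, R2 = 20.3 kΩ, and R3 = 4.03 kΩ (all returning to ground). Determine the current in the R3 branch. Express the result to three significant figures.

Parallel bank: R_p = 1/(1/86.9 + 1/20.3 + 1/4.03) = 3.237 kΩ.
Node voltage V_A = V_s · R_p/(R_s + R_p) = 5.21 × 0.1352 = 0.7046 V.
I(R3) = V_A / R3 = 0.7046/4.03 = 0.1748 mA.

I ≈ 0.175 mA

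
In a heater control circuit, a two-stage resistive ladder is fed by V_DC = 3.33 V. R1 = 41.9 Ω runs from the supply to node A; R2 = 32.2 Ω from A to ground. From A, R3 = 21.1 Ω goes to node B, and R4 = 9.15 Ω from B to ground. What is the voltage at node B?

Looking into the second stage from A: R3 + R4 = 30.25 Ω appears in parallel with R2.
R2 ‖ (R3+R4) = 15.60 Ω.
So V_A = 3.33 × 0.2713 = 0.9033 V.
V_B = V_A × 0.3025 = 0.2732 V.

V_B ≈ 0.273 V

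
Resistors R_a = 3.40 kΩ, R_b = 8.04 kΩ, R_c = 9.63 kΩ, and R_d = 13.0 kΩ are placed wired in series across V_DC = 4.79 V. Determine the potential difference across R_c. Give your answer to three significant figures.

V ≈ 1.35 V

Series total: ΣR = 3.40 + 8.04 + 9.63 + 13.0 = 34.07 kΩ.
By the voltage-divider rule, V = 4.79 × 9.630/34.07 = 1.354 V.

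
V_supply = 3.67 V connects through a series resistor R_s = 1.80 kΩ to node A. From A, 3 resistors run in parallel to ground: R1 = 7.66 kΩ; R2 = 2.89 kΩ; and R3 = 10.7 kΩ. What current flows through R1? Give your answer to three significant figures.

I ≈ 0.236 mA

Equivalent of the parallel group: R_p = 1.754 kΩ.
V_A = 3.67 × 1.754/3.554 = 1.811 V.
I(R1) = V_A / R1 = 1.811/7.66 = 0.2365 mA.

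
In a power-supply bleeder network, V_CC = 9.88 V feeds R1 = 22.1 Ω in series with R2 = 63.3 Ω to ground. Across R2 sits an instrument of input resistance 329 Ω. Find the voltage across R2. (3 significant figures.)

V_out ≈ 6.98 V

First combine the lower leg with the load: R2 ‖ R_L = 53.09 Ω.
Then V_out = V_CC · R2'/(R1 + R2') = 9.88 × 53.09/75.19 = 6.976 V.
(Unloaded it would be 7.32 V; the load pulls it down.)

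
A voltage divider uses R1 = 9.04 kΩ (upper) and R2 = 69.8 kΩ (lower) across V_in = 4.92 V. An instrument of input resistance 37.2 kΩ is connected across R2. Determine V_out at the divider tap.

R2 ‖ R_L = (69.8 × 37.2)/(69.8 + 37.2) = 24.27 kΩ.
Voltage divider with the loaded lower leg: V_out = 4.92 × 24.27/(9.04 + 24.27) = 4.92 × 0.7286 = 3.585 V.
(Unloaded it would be 4.36 V; the load pulls it down.)

V_out ≈ 3.58 V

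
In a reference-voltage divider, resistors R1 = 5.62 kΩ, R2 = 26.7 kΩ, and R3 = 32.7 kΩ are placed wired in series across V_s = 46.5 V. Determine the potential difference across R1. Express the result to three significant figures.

V ≈ 4.02 V

Total series resistance ΣR = 5.62 + 26.7 + 32.7 = 65.02 kΩ.
V = V_s · R/ΣR = 46.5 × 0.08643 = 4.019 V.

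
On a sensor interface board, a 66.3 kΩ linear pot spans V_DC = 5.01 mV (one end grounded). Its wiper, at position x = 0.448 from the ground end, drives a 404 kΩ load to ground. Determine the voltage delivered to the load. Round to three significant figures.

V_out ≈ 2.16 mV

The pot divides into 36.60 kΩ above the wiper and 29.70 kΩ below.
R_L loads the lower segment: effective lower R = 27.67 kΩ.
Loaded-divider output: V_out = 5.01 × 0.4305 = 2.157 mV.
(Unloaded: V_out = x·V_DC = 2.24 mV.)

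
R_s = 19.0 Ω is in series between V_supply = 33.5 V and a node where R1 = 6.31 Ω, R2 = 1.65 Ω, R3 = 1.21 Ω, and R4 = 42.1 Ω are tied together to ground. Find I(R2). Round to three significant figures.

Equivalent of the parallel group: R_p = 0.6193 Ω.
Node voltage V_A = V_supply · R_p/(R_s + R_p) = 33.5 × 0.03157 = 1.057 V.
I(R2) = V_A / R2 = 1.057/1.65 = 0.6409 A.

I ≈ 0.641 A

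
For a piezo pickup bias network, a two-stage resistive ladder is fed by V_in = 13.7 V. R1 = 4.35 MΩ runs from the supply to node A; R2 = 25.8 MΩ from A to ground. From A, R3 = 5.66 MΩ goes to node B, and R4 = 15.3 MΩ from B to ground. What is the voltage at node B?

V_B ≈ 7.27 V

The second stage (R3 + R4 = 20.96 MΩ) loads node A in parallel with R2.
R2 ‖ (R3+R4) = 11.56 MΩ.
V_A = 13.7 × 11.56/(4.35 + 11.56) = 9.955 V.
Then the unloaded second divider: V_B = V_A × R4/(R3+R4) = 9.955 × 0.7300 = 7.267 V.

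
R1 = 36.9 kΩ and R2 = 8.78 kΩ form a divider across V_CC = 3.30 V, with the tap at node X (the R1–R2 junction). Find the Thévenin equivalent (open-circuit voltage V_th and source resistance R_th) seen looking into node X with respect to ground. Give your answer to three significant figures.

V_th is the unloaded tap voltage: V_CC · R2/(R1+R2) = 3.30 × 0.1922 = 0.6343 V.
Zeroing V_CC shorts the top of R1 to ground, so R_th = R1 ‖ R2 = 7.092 kΩ.

V_th ≈ 0.634 V, R_th ≈ 7.09 kΩ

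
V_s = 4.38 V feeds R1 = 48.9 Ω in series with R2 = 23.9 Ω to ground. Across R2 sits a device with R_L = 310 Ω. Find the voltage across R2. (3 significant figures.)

V_out ≈ 1.37 V

R2 ‖ R_L = (23.9 × 310)/(23.9 + 310) = 22.19 Ω.
Then V_out = V_s · R2'/(R1 + R2') = 4.38 × 22.19/71.09 = 1.367 V.
(Unloaded it would be 1.44 V; the load pulls it down.)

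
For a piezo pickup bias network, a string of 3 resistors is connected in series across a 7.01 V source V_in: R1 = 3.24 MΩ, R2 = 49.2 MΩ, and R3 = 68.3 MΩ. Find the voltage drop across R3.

Series total: ΣR = 3.24 + 49.2 + 68.3 = 120.7 MΩ.
By the voltage-divider rule, V = 7.01 × 68.30/120.7 = 3.965 V.

V ≈ 3.97 V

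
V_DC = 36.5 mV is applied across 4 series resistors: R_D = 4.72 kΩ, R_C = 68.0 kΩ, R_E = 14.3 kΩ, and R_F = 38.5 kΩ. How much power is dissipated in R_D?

Series current I = V_DC/ΣR = 36.5/125.5 = 0.2908 µA.
P = I²R = 0.08456 × 4.72 = 0.3991 nW.

P ≈ 0.399 nW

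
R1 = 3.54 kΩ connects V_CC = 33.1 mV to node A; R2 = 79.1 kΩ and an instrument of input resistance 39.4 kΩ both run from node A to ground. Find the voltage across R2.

V_out ≈ 29.2 mV

The load sits in parallel with R2, giving an effective lower resistance R2' = R2·R_L/(R2+R_L) = 26.30 kΩ.
Voltage divider with the loaded lower leg: V_out = 33.1 × 26.30/(3.54 + 26.30) = 33.1 × 0.8814 = 29.17 mV.
(Unloaded it would be 31.7 mV; the load pulls it down.)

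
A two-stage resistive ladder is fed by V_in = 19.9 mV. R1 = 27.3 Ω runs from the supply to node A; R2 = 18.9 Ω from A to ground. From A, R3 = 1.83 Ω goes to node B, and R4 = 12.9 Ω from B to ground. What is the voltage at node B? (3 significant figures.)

Node A sees R2 in parallel with the series input of stage 2, R3 + R4 = 14.73 Ω.
R2 ‖ (R3+R4) = 8.278 Ω.
V_A = 19.9 × 8.278/(27.3 + 8.278) = 4.630 mV.
V_B = V_A × 0.8758 = 4.055 mV.

V_B ≈ 4.06 mV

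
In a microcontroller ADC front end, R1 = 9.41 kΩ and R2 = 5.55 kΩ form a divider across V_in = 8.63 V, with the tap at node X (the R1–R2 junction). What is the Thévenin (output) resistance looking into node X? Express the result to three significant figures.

R_th ≈ 3.49 kΩ

Looking into X with the source shorted: R_th = R1·R2/(R1+R2) = 9.410 × 5.55/14.96 = 3.491 kΩ.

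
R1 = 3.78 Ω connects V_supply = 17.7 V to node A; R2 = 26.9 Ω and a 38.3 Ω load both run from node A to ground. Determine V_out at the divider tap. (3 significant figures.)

R2 ‖ R_L = (26.9 × 38.3)/(26.9 + 38.3) = 15.80 Ω.
Now apply the divider: V_out = 17.7 × 0.8070 = 14.28 V.

V_out ≈ 14.3 V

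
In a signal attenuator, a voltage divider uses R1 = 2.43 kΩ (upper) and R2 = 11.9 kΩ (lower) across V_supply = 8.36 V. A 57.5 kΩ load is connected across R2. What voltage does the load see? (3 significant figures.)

V_out ≈ 6.71 V

First combine the lower leg with the load: R2 ‖ R_L = 9.860 kΩ.
Then V_out = V_supply · R2'/(R1 + R2') = 8.36 × 9.860/12.29 = 6.707 V.
(Unloaded it would be 6.94 V; the load pulls it down.)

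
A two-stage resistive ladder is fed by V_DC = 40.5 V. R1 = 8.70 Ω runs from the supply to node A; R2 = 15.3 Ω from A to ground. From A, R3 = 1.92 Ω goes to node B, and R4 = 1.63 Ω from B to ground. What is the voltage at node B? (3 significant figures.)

V_B ≈ 4.63 V

Looking into the second stage from A: R3 + R4 = 3.550 Ω appears in parallel with R2.
R2 ‖ (R3+R4) = 2.881 Ω.
First divider: V_A = V_DC · 2.881/(8.70 + 2.881) = 10.08 V.
V_B = V_A × 0.4592 = 4.627 V.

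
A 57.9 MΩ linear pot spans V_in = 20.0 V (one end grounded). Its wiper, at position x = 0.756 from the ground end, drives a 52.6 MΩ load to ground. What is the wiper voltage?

Split the track: R_lower = x·R_p = 43.77 MΩ, R_upper = (1−x)·R_p = 14.13 MΩ.
Lower segment in parallel with the load: 43.77 ‖ 52.6 = 23.89 MΩ.
V_out = 20.0 × 23.89/(14.13 + 23.89) = 12.57 V.
(Unloaded: V_out = x·V_in = 15.1 V.)

V_out ≈ 12.6 V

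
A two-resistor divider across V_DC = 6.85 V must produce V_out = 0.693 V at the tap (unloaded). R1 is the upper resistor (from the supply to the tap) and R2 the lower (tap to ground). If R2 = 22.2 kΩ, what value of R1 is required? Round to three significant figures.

Required fraction k = V_out/V_DC = 0.1012.
R1 = R2·(1/k − 1) = 22.2 × 8.885 = 197.2 kΩ.

R1 ≈ 197 kΩ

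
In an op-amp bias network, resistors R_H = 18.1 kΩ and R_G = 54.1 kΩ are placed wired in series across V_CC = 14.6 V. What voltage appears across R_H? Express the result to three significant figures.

Total series resistance ΣR = 18.1 + 54.1 = 72.20 kΩ.
V = V_CC · R/ΣR = 14.6 × 0.2507 = 3.660 V.

V ≈ 3.66 V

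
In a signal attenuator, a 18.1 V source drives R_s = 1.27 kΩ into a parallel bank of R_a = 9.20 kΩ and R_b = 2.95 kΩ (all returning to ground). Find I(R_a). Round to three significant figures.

I ≈ 1.25 mA

Equivalent of the parallel group: R_p = 2.234 kΩ.
V_A = 18.1 × 2.234/3.504 = 11.54 V.
Branch current I = V_A/R_a = 11.54/9.20 = 1.254 mA.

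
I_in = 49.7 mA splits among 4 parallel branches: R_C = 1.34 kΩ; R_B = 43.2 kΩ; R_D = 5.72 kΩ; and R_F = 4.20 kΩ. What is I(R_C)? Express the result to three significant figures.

I ≈ 31.4 mA

Conductances: ΣG = 1/1.34 + 1/43.2 + 1/5.72 + 1/4.20 = 1.182 (1/kΩ).
Current divider: I(R_C) = I_in · G_k/ΣG = 49.7 × (0.7463/1.182) = 49.7 × 0.6312 = 31.37 mA.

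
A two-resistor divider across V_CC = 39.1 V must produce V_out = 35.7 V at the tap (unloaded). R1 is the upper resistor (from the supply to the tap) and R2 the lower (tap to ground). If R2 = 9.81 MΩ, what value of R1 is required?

R1 ≈ 0.934 MΩ

Required fraction k = V_out/V_CC = 0.9130.
R1 = R2·(1/k − 1) = 9.81 × 0.09524 = 0.9343 MΩ.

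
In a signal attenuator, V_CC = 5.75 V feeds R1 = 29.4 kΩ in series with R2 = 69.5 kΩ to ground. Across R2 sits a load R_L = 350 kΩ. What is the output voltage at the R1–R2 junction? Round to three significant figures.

V_out ≈ 3.82 V

R2 ‖ R_L = (69.5 × 350)/(69.5 + 350) = 57.99 kΩ.
Then V_out = V_CC · R2'/(R1 + R2') = 5.75 × 57.99/87.39 = 3.815 V.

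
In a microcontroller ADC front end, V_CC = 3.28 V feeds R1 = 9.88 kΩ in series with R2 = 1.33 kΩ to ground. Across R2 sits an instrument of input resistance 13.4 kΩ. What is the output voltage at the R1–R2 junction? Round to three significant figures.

V_out ≈ 0.358 V

The load sits in parallel with R2, giving an effective lower resistance R2' = R2·R_L/(R2+R_L) = 1.210 kΩ.
Voltage divider with the loaded lower leg: V_out = 3.28 × 1.210/(9.88 + 1.210) = 3.28 × 0.1091 = 0.3578 V.
(Unloaded it would be 0.389 V; the load pulls it down.)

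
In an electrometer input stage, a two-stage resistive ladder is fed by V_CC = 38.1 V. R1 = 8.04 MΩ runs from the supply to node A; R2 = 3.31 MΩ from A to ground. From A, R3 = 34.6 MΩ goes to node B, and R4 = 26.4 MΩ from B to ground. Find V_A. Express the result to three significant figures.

V_A ≈ 10.7 V

The second stage (R3 + R4 = 61.00 MΩ) loads node A in parallel with R2.
Effective lower resistance at A: R2 ‖ 61.00 = 3.140 MΩ.
V_A = 38.1 × 3.140/(8.04 + 3.140) = 10.70 V.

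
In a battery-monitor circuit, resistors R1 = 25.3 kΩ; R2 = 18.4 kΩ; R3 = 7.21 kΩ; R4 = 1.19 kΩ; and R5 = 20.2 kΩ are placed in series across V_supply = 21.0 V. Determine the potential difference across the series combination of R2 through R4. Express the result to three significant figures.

V ≈ 7.78 V

ΣR = 25.3 + 18.4 + 7.21 + 1.19 + 20.2 = 72.30 kΩ.
R_{R2..R4} = 18.4 + 7.21 + 1.19 = 26.80 kΩ.
V = V_supply · R/ΣR = 21.0 × 0.3707 = 7.784 V.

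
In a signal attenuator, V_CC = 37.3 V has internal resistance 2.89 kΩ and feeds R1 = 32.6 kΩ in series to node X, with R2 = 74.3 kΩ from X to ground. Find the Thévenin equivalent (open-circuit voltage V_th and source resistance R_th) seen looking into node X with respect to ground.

R1' = 2.89 + 32.6 = 35.49 kΩ (source resistance + R1).
With X open, the divider is unloaded: V_th = 37.3 × 74.3/109.8 = 25.24 V.
Zeroing V_CC shorts the top of R1' to ground, so R_th = R1' ‖ R2 = 24.02 kΩ.

V_th ≈ 25.2 V, R_th ≈ 24.0 kΩ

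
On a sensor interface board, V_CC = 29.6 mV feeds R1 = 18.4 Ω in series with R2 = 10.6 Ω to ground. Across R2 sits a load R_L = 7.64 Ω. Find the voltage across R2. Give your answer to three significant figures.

V_out ≈ 5.75 mV

R2 ‖ R_L = (10.6 × 7.64)/(10.6 + 7.64) = 4.440 Ω.
Then V_out = V_CC · R2'/(R1 + R2') = 29.6 × 4.440/22.84 = 5.754 mV.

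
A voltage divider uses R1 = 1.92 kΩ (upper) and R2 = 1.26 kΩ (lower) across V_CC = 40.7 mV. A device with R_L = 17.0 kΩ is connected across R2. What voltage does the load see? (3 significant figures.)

V_out ≈ 15.4 mV

R2 ‖ R_L = (1.26 × 17.0)/(1.26 + 17.0) = 1.173 kΩ.
Voltage divider with the loaded lower leg: V_out = 40.7 × 1.173/(1.92 + 1.173) = 40.7 × 0.3793 = 15.44 mV.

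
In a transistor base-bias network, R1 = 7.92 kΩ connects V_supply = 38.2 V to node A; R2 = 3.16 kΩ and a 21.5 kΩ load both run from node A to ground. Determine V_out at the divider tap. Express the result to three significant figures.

V_out ≈ 9.86 V

R2 ‖ R_L = (3.16 × 21.5)/(3.16 + 21.5) = 2.755 kΩ.
Voltage divider with the loaded lower leg: V_out = 38.2 × 2.755/(7.92 + 2.755) = 38.2 × 0.2581 = 9.859 V.
(Unloaded it would be 10.9 V; the load pulls it down.)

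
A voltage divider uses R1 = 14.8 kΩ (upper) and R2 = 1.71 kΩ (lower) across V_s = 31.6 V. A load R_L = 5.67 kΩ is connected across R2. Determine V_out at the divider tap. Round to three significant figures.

The load sits in parallel with R2, giving an effective lower resistance R2' = R2·R_L/(R2+R_L) = 1.314 kΩ.
Now apply the divider: V_out = 31.6 × 0.08153 = 2.576 V.
(Unloaded it would be 3.27 V; the load pulls it down.)

V_out ≈ 2.58 V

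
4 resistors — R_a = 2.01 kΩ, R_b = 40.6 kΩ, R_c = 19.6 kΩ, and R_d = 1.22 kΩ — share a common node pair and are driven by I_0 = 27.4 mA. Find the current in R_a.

I ≈ 9.79 mA

Conductances: ΣG = 1/2.01 + 1/40.6 + 1/19.6 + 1/1.22 = 1.393 (1/kΩ).
Current divider: I(R_a) = I_0 · G_k/ΣG = 27.4 × (0.4975/1.393) = 27.4 × 0.3572 = 9.787 mA.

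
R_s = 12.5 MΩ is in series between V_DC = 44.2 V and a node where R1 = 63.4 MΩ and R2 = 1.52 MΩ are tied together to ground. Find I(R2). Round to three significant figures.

I ≈ 3.09 µA

Equivalent of the parallel group: R_p = 1.484 MΩ.
Node voltage V_A = V_DC · R_p/(R_s + R_p) = 44.2 × 0.1061 = 4.692 V.
I(R2) = V_A / R2 = 4.692/1.52 = 3.087 µA.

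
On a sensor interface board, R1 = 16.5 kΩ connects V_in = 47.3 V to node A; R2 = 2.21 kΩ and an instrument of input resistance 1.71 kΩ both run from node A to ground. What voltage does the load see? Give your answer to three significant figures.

V_out ≈ 2.61 V

The load sits in parallel with R2, giving an effective lower resistance R2' = R2·R_L/(R2+R_L) = 0.9641 kΩ.
Now apply the divider: V_out = 47.3 × 0.05520 = 2.611 V.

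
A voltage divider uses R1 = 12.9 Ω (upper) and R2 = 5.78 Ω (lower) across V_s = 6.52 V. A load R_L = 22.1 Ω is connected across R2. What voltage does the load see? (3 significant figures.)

V_out ≈ 1.71 V

The load sits in parallel with R2, giving an effective lower resistance R2' = R2·R_L/(R2+R_L) = 4.582 Ω.
Voltage divider with the loaded lower leg: V_out = 6.52 × 4.582/(12.9 + 4.582) = 6.52 × 0.2621 = 1.709 V.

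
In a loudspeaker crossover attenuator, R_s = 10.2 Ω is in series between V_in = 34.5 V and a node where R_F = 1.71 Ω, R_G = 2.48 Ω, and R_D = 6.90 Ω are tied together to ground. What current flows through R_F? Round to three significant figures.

Parallel bank: R_p = 1/(1/1.71 + 1/2.48 + 1/6.90) = 0.8827 Ω.
V_A = 34.5 × 0.8827/11.08 = 2.748 V.
I(R_F) = V_A / R_F = 2.748/1.71 = 1.607 A.
(Check via current divider: I_total = 3.113 A; share G_k/ΣG = 0.5162 → same result.)

I ≈ 1.61 A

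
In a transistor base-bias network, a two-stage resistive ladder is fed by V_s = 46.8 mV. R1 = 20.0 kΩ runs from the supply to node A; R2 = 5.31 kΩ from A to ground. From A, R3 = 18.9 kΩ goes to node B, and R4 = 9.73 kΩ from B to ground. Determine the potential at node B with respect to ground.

V_B ≈ 2.91 mV

Looking into the second stage from A: R3 + R4 = 28.63 kΩ appears in parallel with R2.
Effective lower resistance at A: R2 ‖ 28.63 = 4.479 kΩ.
So V_A = 46.8 × 0.1830 = 8.564 mV.
Then the unloaded second divider: V_B = V_A × R4/(R3+R4) = 8.564 × 0.3399 = 2.910 mV.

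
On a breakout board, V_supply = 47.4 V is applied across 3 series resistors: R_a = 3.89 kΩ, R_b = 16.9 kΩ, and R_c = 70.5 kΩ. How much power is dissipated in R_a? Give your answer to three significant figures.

P ≈ 1.05 mW

Series current I = V_supply/ΣR = 47.4/91.29 = 0.5192 mA.
P = I²R = 0.2696 × 3.89 = 1.049 mW.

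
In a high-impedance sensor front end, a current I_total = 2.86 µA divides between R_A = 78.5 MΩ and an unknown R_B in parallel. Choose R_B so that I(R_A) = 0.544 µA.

In a two-way split, I_A/I_total = R_B/(R_A + R_B).
With f = 0.1902, R_B = R_A · f/(1−f) = 78.5 × 0.2349 = 18.44 MΩ.

R_B ≈ 18.4 MΩ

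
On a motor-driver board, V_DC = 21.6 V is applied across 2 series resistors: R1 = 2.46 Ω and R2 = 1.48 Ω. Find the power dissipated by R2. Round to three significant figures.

Series current I = V_DC/ΣR = 21.6/3.940 = 5.482 A.
V(R2) = I·R = 8.114 V; P = V·I = 8.114 × 5.482 = 44.48 W.

P ≈ 44.5 W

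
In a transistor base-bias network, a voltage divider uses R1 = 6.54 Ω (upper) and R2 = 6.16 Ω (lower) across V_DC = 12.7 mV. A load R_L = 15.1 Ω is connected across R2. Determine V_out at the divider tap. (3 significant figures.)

V_out ≈ 5.09 mV

The load sits in parallel with R2, giving an effective lower resistance R2' = R2·R_L/(R2+R_L) = 4.375 Ω.
Now apply the divider: V_out = 12.7 × 0.4008 = 5.091 mV.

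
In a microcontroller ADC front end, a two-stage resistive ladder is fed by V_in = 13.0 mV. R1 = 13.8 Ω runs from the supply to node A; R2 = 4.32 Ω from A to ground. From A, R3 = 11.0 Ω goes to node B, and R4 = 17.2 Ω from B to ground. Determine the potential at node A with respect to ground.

The second stage (R3 + R4 = 28.20 Ω) loads node A in parallel with R2.
R2 ‖ (R3+R4) = 3.746 Ω.
First divider: V_A = V_in · 3.746/(13.8 + 3.746) = 2.776 mV.

V_A ≈ 2.78 mV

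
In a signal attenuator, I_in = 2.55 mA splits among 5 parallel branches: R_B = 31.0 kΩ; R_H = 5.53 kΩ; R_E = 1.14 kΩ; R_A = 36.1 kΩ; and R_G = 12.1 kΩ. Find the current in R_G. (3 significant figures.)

Conductances: ΣG = 1/31.0 + 1/5.53 + 1/1.14 + 1/36.1 + 1/12.1 = 1.201 (1/kΩ).
Current divider: I(R_G) = I_in · G_k/ΣG = 2.55 × (0.08264/1.201) = 2.55 × 0.06883 = 0.1755 mA.

I ≈ 0.176 mA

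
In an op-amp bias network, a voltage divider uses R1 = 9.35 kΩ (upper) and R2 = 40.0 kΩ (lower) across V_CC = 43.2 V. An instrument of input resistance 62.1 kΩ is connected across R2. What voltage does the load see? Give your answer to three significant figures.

V_out ≈ 31.2 V

First combine the lower leg with the load: R2 ‖ R_L = 24.33 kΩ.
Now apply the divider: V_out = 43.2 × 0.7224 = 31.21 V.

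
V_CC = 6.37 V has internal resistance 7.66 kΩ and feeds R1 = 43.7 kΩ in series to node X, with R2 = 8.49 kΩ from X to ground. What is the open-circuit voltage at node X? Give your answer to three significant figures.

V_th ≈ 0.904 V

R1' = 7.66 + 43.7 = 51.36 kΩ (source resistance + R1).
Open-circuit (no load on X): V_th = V_CC · R2/(R1' + R2) = 6.37 × 8.49/(51.36 + 8.49) = 0.9036 V.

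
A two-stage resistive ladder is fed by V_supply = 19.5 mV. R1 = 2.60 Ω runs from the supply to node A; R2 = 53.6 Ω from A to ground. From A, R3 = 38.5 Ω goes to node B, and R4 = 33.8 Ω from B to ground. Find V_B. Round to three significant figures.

Looking into the second stage from A: R3 + R4 = 72.30 Ω appears in parallel with R2.
R2 ‖ (R3+R4) = 30.78 Ω.
V_A = 19.5 × 30.78/(2.60 + 30.78) = 17.98 mV.
Then the unloaded second divider: V_B = V_A × R4/(R3+R4) = 17.98 × 0.4675 = 8.406 mV.

V_B ≈ 8.41 mV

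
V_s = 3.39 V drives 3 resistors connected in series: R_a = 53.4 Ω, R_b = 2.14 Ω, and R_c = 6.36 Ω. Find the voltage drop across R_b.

ΣR = 53.4 + 2.14 + 6.36 = 61.90 Ω.
Voltage divider: V = V_s · (2.140 / 61.90) = 3.39 × 0.03457 = 0.1172 V.

V ≈ 0.117 V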